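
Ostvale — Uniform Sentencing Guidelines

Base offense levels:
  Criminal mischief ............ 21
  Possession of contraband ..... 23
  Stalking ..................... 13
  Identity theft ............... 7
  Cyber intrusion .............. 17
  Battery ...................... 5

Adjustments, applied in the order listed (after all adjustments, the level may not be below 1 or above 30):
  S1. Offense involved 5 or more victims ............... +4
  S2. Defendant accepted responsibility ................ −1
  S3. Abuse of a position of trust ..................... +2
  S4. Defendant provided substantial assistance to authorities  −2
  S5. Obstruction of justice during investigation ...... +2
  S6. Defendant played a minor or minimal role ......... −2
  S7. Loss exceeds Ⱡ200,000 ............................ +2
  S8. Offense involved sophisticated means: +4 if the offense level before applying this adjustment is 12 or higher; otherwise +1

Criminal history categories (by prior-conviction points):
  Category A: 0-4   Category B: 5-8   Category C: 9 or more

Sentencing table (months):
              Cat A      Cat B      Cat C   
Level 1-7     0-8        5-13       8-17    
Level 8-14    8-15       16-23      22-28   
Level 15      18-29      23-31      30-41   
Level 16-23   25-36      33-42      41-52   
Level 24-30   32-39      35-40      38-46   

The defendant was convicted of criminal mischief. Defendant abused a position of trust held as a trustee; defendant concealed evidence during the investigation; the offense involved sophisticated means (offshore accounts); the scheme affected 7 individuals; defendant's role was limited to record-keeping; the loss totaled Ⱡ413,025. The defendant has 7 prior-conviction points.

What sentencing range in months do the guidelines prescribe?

Base offense level for criminal mischief: 21.
S1 applies: 21 + 4 = 25.
S2 does not apply.
S3 applies: 25 + 2 = 27.
S4 does not apply.
S5 applies: 27 + 2 = 29.
S6 applies: 29 − 2 = 27.
S7 applies: 27 + 2 = 29.
S8 applies (level before this adjustment is 29 ≥ 12, so +4): 29 + 4 = 33.
Level 33 exceeds the maximum of 30; capped at 30.
Final offense level: 30.
Criminal history: 7 prior points → Category B (5-8).
Level 30 falls in the 24-30 band.
Grid: Level 24-30 × Category B = 35-40 months.

35-40 months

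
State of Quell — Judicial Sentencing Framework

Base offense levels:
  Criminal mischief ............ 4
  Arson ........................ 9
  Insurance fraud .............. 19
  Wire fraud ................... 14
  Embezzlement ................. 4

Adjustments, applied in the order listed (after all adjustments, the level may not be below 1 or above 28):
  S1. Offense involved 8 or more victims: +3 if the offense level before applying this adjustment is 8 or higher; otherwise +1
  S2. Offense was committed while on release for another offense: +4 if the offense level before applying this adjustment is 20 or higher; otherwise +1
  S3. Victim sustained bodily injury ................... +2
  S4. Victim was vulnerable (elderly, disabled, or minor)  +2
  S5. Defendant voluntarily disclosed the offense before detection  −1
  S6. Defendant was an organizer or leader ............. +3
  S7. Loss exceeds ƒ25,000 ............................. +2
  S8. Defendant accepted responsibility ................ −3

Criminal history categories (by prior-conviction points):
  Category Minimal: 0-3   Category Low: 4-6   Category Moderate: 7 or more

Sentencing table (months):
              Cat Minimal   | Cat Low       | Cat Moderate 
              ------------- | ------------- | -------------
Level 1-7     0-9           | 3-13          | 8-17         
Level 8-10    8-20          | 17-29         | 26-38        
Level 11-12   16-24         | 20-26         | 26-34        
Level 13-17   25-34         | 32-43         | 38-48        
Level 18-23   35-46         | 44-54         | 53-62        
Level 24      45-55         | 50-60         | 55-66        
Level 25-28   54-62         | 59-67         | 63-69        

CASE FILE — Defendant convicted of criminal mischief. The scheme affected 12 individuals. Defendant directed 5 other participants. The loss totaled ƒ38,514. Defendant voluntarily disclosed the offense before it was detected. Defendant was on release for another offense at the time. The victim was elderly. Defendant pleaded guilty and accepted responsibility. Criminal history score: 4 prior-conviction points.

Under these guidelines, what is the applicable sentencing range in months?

Base offense level for criminal mischief: 4.
S1 applies (level before this adjustment is 4 < 8, so +1): 4 + 1 = 5.
S2 applies (level before this adjustment is 5 < 20, so +1): 5 + 1 = 6.
S4 applies: 6 + 2 = 8.
S5 applies: 8 − 1 = 7.
S6 applies: 7 + 3 = 10.
S7 applies: 10 + 2 = 12.
S8 applies: 12 − 3 = 9.
Final offense level: 9.
Criminal history: 4 prior points → Category Low (4-6).
Level 9 falls in the 8-10 band.
Grid: Level 8-10 × Category Low = 17-29 months.

17-29 months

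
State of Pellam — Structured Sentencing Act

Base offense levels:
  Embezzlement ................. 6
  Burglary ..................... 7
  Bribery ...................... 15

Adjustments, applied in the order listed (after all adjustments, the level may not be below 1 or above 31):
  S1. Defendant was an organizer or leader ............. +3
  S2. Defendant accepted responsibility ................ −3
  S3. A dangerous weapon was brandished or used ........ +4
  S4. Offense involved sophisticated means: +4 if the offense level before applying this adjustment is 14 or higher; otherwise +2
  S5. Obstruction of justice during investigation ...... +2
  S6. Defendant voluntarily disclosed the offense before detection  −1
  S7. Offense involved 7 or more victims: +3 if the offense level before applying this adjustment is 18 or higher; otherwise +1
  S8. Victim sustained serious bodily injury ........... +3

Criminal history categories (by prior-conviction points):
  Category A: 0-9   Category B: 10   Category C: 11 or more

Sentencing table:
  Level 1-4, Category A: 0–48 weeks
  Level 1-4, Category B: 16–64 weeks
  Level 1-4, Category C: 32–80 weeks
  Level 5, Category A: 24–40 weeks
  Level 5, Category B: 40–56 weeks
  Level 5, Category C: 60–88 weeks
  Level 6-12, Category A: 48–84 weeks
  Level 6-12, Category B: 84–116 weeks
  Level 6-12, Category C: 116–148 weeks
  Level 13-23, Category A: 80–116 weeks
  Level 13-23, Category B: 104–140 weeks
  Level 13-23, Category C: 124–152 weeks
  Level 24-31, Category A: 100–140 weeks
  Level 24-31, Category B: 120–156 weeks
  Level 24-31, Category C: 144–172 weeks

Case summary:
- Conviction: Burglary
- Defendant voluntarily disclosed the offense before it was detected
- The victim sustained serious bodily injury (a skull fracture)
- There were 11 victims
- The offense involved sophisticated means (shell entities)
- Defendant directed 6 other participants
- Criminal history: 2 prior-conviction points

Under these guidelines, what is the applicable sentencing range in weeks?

80-116 weeks

Base offense level for burglary: 7.
S1 applies: 7 + 3 = 10.
S2 does not apply.
S3 does not apply.
S4 applies (level before this adjustment is 10 < 14, so +2): 10 + 2 = 12.
S5 does not apply.
S6 applies: 12 − 1 = 11.
S7 applies (level before this adjustment is 11 < 18, so +1): 11 + 1 = 12.
S8 applies: 12 + 3 = 15.
Final offense level: 15.
Criminal history: 2 prior points → Category A (0-9).
Level 15 falls in the 13-23 band.
Grid: Level 13-23 × Category A = 80-116 weeks.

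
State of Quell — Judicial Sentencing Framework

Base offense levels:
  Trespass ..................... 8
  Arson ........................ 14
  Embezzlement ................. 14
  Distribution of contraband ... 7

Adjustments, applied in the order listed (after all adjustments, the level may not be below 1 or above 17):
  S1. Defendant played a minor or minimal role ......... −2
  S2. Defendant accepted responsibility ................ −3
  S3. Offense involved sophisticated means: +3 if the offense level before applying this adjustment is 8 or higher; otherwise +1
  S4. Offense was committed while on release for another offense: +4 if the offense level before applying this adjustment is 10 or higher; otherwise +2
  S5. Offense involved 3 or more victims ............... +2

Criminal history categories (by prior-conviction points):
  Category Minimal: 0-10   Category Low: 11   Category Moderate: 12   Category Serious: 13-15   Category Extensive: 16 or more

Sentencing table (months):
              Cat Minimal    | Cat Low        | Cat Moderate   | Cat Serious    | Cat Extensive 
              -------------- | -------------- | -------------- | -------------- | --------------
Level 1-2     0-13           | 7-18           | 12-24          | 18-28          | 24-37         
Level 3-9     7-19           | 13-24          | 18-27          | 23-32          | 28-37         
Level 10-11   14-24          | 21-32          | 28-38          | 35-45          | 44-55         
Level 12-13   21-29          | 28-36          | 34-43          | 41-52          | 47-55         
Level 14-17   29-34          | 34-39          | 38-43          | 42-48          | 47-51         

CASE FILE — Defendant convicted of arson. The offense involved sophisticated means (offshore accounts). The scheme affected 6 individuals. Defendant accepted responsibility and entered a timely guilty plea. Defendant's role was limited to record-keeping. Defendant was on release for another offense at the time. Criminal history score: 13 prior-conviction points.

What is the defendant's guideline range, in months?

42-48 months

Base offense level for arson: 14.
S1 applies: 14 − 2 = 12.
S2 applies: 12 − 3 = 9.
S3 applies (level before this adjustment is 9 ≥ 8, so +3): 9 + 3 = 12.
S4 applies (level before this adjustment is 12 ≥ 10, so +4): 12 + 4 = 16.
S5 applies: 16 + 2 = 18.
Level 18 exceeds the maximum of 17; capped at 17.
Final offense level: 17.
Criminal history: 13 prior points → Category Serious (13-15).
Level 17 falls in the 14-17 band.
Grid: Level 14-17 × Category Serious = 42-48 months.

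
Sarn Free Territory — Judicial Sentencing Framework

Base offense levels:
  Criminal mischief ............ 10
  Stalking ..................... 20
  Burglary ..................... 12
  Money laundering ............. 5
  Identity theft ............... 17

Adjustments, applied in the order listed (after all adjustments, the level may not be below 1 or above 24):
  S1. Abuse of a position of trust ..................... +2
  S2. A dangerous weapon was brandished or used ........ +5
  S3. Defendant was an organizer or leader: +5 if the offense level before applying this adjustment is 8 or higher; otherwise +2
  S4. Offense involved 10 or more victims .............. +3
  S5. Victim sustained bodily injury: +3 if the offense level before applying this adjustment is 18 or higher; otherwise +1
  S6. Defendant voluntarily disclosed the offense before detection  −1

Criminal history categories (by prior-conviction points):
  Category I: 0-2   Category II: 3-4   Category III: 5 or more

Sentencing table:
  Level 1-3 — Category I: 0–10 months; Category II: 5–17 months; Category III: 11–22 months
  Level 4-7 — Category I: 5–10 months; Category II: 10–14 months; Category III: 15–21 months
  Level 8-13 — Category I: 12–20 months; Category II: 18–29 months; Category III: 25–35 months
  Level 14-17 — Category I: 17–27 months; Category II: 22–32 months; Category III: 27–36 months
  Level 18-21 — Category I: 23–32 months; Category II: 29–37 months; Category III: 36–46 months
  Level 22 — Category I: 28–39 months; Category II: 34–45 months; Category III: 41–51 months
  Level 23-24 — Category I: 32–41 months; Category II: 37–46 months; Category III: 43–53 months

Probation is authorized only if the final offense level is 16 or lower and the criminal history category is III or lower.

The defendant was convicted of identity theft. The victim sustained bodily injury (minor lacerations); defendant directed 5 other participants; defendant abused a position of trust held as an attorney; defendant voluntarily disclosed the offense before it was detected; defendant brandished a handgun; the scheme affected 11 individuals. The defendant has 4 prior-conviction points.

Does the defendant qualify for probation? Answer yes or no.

Base offense level for identity theft: 17.
S1 applies: 17 + 2 = 19.
S2 applies: 19 + 5 = 24.
S3 applies (level before this adjustment is 24 ≥ 8, so +5): 24 + 5 = 29.
S4 applies: 29 + 3 = 32.
S5 applies (level before this adjustment is 32 ≥ 18, so +3): 32 + 3 = 35.
S6 applies: 35 − 1 = 34.
Level 34 exceeds the maximum of 24; capped at 24.
Final offense level: 24.
Criminal history: 4 prior points → Category II (3-4).
Level 24 falls in the 23-24 band.
Grid: Level 23-24 × Category II = 37-46 months.
Probation check: level 24 > 16 and category II ≤ III → not eligible.

No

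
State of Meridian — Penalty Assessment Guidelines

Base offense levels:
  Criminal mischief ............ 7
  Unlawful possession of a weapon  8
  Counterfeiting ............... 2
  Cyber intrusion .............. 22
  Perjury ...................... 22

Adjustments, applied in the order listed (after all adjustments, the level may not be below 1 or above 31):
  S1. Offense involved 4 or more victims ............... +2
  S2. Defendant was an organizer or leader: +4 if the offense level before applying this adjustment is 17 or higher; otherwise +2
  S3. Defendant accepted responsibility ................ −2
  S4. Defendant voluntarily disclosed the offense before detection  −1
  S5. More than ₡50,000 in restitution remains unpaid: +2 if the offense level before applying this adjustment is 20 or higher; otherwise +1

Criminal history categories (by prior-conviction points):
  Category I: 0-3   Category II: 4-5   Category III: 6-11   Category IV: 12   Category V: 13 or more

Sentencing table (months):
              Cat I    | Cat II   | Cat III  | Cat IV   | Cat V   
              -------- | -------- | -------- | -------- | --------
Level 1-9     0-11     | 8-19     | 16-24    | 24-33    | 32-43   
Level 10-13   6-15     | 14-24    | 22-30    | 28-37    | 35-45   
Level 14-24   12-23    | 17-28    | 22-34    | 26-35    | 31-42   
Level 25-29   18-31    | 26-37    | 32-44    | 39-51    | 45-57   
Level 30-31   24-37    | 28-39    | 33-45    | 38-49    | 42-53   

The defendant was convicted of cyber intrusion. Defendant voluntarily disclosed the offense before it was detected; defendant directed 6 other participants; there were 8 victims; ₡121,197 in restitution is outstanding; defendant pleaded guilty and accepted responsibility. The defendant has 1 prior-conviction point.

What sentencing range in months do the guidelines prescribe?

Base offense level for cyber intrusion: 22.
S1 applies: 22 + 2 = 24.
S2 applies (level before this adjustment is 24 ≥ 17, so +4): 24 + 4 = 28.
S3 applies: 28 − 2 = 26.
S4 applies: 26 − 1 = 25.
S5 applies (level before this adjustment is 25 ≥ 20, so +2): 25 + 2 = 27.
Final offense level: 27.
Criminal history: 1 prior point → Category I (0-3).
Level 27 falls in the 25-29 band.
Grid: Level 25-29 × Category I = 18-31 months.

18-31 months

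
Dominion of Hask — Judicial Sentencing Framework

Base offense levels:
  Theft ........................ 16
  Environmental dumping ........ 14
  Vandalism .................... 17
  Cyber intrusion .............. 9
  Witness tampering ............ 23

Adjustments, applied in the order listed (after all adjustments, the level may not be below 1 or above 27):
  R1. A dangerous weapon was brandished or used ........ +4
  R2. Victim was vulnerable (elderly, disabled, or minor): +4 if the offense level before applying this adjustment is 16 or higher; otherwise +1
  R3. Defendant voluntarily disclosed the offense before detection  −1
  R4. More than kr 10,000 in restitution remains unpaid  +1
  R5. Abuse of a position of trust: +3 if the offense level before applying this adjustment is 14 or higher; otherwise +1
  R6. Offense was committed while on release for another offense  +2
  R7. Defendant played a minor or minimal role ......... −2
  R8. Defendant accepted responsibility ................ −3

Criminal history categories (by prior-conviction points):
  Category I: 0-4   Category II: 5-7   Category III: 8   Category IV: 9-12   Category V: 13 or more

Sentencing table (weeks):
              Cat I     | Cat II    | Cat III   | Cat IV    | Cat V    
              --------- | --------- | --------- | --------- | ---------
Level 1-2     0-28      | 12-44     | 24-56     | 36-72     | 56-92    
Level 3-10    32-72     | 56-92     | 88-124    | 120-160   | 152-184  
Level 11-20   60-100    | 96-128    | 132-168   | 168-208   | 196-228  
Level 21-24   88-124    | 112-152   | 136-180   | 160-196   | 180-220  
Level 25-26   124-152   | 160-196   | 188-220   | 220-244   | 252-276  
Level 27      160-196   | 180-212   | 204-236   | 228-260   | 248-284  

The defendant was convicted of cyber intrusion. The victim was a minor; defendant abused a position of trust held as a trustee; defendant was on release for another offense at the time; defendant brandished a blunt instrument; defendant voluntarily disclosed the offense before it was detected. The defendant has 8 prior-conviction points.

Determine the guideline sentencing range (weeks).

Base offense level for cyber intrusion: 9.
R1 applies: 9 + 4 = 13.
R2 applies (level before this adjustment is 13 < 16, so +1): 13 + 1 = 14.
R3 applies: 14 − 1 = 13.
R4 does not apply.
R5 applies (level before this adjustment is 13 < 14, so +1): 13 + 1 = 14.
R6 applies: 14 + 2 = 16.
R7 does not apply.
Final offense level: 16.
Criminal history: 8 prior points → Category III (8).
Level 16 falls in the 11-20 band.
Grid: Level 11-20 × Category III = 132-168 weeks.

132-168 weeks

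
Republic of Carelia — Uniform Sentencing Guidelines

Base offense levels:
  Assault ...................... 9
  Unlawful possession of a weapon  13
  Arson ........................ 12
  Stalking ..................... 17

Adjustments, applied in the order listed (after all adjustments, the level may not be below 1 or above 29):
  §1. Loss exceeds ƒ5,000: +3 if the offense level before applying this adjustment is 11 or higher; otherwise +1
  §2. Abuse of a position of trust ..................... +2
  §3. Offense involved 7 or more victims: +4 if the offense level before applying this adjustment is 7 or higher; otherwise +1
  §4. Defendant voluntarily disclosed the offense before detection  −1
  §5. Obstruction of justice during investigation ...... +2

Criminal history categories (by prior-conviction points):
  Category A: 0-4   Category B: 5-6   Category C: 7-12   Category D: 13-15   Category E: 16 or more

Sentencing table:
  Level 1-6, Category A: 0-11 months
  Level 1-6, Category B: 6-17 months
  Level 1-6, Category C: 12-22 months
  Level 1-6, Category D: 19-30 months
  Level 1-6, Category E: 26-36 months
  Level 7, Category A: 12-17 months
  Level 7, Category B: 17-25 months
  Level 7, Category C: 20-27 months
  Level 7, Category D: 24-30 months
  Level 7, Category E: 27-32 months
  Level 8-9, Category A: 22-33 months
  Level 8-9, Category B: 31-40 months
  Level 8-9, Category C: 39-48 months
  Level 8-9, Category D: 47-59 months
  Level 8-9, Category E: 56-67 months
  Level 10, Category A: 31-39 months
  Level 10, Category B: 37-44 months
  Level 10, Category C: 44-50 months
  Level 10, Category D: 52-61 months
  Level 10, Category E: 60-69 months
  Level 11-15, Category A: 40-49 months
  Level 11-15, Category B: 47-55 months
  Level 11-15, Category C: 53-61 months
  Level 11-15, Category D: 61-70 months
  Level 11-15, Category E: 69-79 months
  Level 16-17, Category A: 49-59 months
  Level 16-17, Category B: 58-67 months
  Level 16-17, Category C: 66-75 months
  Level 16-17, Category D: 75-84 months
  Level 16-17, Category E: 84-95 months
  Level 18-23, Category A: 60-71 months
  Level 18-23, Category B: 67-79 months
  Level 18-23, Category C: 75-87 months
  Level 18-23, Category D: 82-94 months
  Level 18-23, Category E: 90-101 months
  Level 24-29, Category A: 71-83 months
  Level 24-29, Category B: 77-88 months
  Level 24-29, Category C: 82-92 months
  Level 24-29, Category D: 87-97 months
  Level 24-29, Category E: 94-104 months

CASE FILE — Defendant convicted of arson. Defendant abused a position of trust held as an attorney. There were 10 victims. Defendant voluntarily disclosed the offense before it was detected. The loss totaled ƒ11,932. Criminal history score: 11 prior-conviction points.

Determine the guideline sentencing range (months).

Base offense level for arson: 12.
§1 applies (level before this adjustment is 12 ≥ 11, so +3): 12 + 3 = 15.
§2 applies: 15 + 2 = 17.
§3 applies (level before this adjustment is 17 ≥ 7, so +4): 17 + 4 = 21.
§4 applies: 21 − 1 = 20.
§5 does not apply.
Final offense level: 20.
Criminal history: 11 prior points → Category C (7-12).
Level 20 falls in the 18-23 band.
Grid: Level 18-23 × Category C = 75-87 months.

75-87 months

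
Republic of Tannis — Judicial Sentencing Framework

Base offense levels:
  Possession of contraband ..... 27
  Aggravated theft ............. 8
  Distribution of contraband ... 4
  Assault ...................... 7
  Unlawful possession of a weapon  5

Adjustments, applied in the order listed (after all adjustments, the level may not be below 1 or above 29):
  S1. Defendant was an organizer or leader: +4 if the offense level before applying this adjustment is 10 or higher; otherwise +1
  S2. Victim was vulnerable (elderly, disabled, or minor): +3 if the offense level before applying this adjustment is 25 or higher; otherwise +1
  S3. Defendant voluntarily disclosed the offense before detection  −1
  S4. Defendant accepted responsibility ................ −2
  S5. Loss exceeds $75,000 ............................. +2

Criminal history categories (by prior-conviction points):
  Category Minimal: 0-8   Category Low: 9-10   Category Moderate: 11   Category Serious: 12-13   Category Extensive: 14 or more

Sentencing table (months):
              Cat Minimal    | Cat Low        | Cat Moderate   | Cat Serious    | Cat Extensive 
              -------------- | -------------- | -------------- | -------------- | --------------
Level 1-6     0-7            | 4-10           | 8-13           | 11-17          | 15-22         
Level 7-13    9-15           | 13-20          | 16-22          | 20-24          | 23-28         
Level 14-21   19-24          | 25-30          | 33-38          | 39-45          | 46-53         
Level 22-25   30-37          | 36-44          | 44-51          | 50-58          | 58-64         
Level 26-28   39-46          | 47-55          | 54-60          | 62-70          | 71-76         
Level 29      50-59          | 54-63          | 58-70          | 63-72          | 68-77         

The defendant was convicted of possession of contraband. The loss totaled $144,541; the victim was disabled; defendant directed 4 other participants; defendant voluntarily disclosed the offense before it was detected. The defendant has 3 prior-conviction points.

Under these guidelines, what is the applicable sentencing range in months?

50-59 months

Base offense level for possession of contraband: 27.
S1 applies (level before this adjustment is 27 ≥ 10, so +4): 27 + 4 = 31.
S2 applies (level before this adjustment is 31 ≥ 25, so +3): 31 + 3 = 34.
S3 applies: 34 − 1 = 33.
S5 applies: 33 + 2 = 35.
Level 35 exceeds the maximum of 29; capped at 29.
Final offense level: 29.
Criminal history: 3 prior points → Category Minimal (0-8).
Level 29 falls in the 29 band.
Grid: Level 29 × Category Minimal = 50-59 months.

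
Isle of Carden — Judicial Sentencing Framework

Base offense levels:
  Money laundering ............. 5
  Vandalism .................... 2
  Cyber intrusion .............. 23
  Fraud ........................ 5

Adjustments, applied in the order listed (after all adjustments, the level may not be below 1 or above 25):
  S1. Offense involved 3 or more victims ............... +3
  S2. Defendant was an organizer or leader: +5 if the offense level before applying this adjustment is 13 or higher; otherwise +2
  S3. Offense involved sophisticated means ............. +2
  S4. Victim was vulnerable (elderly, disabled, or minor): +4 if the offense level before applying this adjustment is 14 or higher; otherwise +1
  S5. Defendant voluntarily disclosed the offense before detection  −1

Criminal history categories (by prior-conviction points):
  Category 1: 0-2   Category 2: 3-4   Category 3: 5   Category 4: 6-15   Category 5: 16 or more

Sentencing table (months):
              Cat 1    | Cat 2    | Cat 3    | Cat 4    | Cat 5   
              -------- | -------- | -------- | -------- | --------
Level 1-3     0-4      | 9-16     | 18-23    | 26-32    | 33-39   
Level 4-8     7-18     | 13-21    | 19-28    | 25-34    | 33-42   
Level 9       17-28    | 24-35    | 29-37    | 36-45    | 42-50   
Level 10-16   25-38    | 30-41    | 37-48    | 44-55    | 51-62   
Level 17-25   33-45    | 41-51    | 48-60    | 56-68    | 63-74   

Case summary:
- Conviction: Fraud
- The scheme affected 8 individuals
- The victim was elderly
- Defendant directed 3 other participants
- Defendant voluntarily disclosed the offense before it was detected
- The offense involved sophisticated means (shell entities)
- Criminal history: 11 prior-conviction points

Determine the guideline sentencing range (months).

Base offense level for fraud: 5.
S1 applies: 5 + 3 = 8.
S2 applies (level before this adjustment is 8 < 13, so +2): 8 + 2 = 10.
S3 applies: 10 + 2 = 12.
S4 applies (level before this adjustment is 12 < 14, so +1): 12 + 1 = 13.
S5 applies: 13 − 1 = 12.
Final offense level: 12.
Criminal history: 11 prior points → Category 4 (6-15).
Level 12 falls in the 10-16 band.
Grid: Level 10-16 × Category 4 = 44-55 months.

44-55 months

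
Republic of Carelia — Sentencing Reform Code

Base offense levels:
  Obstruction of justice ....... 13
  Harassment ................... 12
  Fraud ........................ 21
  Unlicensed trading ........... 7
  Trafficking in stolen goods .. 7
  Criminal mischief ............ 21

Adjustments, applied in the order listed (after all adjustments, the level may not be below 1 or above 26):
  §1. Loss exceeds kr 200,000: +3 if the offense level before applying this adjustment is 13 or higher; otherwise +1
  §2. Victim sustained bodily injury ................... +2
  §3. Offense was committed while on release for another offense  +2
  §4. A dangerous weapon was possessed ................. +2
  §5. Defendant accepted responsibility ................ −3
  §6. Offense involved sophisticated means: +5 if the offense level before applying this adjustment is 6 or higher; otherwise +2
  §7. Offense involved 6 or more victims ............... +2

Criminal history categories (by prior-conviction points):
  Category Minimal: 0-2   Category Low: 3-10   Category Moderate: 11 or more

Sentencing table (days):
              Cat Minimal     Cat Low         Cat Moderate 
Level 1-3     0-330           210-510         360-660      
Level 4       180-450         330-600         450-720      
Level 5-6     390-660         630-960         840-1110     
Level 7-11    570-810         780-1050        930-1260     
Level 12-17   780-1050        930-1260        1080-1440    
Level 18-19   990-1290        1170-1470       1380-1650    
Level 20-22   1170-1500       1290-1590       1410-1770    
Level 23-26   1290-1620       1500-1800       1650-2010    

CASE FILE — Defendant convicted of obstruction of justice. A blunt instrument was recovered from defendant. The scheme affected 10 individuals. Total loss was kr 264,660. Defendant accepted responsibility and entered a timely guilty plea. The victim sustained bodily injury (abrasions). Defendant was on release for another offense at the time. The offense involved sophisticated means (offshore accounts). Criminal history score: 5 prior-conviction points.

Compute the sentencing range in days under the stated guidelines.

Base offense level for obstruction of justice: 13.
§1 applies (level before this adjustment is 13 ≥ 13, so +3): 13 + 3 = 16.
§2 applies: 16 + 2 = 18.
§3 applies: 18 + 2 = 20.
§4 applies: 20 + 2 = 22.
§5 applies: 22 − 3 = 19.
§6 applies (level before this adjustment is 19 ≥ 6, so +5): 19 + 5 = 24.
§7 applies: 24 + 2 = 26.
Final offense level: 26.
Criminal history: 5 prior points → Category Low (3-10).
Level 26 falls in the 23-26 band.
Grid: Level 23-26 × Category Low = 1500-1800 days.

1500-1800 days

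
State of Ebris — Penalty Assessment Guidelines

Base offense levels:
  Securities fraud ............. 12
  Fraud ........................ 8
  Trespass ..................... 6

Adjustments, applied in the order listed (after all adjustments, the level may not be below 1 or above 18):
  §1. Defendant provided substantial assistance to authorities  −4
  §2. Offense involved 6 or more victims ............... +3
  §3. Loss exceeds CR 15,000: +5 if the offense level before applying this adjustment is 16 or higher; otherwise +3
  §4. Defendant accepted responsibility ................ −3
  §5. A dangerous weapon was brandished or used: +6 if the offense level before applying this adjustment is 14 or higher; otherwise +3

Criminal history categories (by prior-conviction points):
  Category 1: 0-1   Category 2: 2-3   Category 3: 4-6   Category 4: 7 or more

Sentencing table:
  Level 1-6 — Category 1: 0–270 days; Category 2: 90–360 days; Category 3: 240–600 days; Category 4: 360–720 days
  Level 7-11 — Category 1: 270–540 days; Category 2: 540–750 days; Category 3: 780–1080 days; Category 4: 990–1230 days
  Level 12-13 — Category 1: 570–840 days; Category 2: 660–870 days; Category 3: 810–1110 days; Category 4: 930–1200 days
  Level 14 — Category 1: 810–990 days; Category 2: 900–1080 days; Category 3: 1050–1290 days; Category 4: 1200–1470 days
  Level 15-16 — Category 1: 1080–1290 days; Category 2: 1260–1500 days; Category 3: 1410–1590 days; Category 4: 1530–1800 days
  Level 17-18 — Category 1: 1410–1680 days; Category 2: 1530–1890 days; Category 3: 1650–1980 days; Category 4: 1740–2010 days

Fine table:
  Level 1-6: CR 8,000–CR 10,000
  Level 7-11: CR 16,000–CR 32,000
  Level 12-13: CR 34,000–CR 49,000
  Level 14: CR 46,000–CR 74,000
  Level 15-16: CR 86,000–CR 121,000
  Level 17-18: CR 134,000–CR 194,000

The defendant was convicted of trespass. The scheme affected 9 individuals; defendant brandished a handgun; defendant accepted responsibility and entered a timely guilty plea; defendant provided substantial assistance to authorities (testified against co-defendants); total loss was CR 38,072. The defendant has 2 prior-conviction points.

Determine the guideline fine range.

CR 16,000–CR 32,000

Base offense level for trespass: 6.
§1 applies: 6 − 4 = 2.
§2 applies: 2 + 3 = 5.
§3 applies (level before this adjustment is 5 < 16, so +3): 5 + 3 = 8.
§4 applies: 8 − 3 = 5.
§5 applies (level before this adjustment is 5 < 14, so +3): 5 + 3 = 8.
Final offense level: 8.
Level 8 falls in the 7-11 band.
Fine table: Level 7-11 → CR 16,000–CR 32,000.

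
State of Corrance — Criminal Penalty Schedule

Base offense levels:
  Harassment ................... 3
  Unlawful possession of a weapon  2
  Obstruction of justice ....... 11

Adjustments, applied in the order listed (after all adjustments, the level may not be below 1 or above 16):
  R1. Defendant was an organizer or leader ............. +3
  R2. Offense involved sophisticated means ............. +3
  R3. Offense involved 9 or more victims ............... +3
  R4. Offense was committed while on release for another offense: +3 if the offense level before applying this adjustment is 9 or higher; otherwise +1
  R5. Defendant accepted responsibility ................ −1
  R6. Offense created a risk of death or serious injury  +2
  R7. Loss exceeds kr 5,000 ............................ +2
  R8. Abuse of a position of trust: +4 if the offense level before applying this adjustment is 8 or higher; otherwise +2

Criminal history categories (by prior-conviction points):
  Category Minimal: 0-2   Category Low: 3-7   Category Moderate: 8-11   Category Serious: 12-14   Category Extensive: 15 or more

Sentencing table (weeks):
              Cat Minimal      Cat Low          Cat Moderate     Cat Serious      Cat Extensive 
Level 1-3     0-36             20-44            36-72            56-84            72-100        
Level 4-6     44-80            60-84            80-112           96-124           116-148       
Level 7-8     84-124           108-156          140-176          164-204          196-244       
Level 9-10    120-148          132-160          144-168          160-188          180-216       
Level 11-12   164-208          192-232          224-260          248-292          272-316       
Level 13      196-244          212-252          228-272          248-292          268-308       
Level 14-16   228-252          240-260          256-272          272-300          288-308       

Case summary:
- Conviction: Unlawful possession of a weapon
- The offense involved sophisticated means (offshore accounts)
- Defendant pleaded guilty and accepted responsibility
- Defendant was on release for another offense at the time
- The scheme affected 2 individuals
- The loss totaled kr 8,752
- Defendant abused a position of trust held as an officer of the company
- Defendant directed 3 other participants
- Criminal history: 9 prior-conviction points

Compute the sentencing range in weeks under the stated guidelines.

256-272 weeks

Base offense level for unlawful possession of a weapon: 2.
R1 applies: 2 + 3 = 5.
R2 applies: 5 + 3 = 8.
R4 applies (level before this adjustment is 8 < 9, so +1): 8 + 1 = 9.
R5 applies: 9 − 1 = 8.
R6 does not apply.
R7 applies: 8 + 2 = 10.
R8 applies (level before this adjustment is 10 ≥ 8, so +4): 10 + 4 = 14.
Final offense level: 14.
Criminal history: 9 prior points → Category Moderate (8-11).
Level 14 falls in the 14-16 band.
Grid: Level 14-16 × Category Moderate = 256-272 weeks.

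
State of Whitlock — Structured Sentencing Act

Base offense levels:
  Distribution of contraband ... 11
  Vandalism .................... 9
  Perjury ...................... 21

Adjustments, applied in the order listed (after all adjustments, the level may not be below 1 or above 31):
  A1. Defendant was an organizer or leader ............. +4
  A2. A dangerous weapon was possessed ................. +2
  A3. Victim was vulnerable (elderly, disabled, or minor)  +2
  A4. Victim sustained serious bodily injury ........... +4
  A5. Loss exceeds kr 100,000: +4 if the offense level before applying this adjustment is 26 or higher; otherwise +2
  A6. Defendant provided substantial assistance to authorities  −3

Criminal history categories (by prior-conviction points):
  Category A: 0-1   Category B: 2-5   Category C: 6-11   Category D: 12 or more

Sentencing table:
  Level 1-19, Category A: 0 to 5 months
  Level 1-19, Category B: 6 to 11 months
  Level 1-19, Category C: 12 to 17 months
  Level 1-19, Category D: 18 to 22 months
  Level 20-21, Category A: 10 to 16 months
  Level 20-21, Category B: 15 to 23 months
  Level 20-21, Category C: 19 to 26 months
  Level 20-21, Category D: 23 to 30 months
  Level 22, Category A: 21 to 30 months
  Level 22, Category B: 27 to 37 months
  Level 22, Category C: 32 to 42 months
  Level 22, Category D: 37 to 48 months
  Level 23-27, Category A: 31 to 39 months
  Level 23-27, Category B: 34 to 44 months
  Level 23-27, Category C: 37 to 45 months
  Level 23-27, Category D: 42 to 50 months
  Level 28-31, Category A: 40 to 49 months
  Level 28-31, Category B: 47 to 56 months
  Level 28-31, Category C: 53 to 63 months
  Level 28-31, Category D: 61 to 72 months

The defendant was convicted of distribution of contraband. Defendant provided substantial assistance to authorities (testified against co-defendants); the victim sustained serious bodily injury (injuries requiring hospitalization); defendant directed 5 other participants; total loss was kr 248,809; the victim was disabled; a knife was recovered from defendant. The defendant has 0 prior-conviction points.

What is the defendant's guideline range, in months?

21-30 months

Base offense level for distribution of contraband: 11.
A1 applies: 11 + 4 = 15.
A2 applies: 15 + 2 = 17.
A3 applies: 17 + 2 = 19.
A4 applies: 19 + 4 = 23.
A5 applies (level before this adjustment is 23 < 26, so +2): 23 + 2 = 25.
A6 applies: 25 − 3 = 22.
Final offense level: 22.
Criminal history: 0 prior points → Category A (0-1).
Level 22 falls in the 22 band.
Grid: Level 22 × Category A = 21-30 months.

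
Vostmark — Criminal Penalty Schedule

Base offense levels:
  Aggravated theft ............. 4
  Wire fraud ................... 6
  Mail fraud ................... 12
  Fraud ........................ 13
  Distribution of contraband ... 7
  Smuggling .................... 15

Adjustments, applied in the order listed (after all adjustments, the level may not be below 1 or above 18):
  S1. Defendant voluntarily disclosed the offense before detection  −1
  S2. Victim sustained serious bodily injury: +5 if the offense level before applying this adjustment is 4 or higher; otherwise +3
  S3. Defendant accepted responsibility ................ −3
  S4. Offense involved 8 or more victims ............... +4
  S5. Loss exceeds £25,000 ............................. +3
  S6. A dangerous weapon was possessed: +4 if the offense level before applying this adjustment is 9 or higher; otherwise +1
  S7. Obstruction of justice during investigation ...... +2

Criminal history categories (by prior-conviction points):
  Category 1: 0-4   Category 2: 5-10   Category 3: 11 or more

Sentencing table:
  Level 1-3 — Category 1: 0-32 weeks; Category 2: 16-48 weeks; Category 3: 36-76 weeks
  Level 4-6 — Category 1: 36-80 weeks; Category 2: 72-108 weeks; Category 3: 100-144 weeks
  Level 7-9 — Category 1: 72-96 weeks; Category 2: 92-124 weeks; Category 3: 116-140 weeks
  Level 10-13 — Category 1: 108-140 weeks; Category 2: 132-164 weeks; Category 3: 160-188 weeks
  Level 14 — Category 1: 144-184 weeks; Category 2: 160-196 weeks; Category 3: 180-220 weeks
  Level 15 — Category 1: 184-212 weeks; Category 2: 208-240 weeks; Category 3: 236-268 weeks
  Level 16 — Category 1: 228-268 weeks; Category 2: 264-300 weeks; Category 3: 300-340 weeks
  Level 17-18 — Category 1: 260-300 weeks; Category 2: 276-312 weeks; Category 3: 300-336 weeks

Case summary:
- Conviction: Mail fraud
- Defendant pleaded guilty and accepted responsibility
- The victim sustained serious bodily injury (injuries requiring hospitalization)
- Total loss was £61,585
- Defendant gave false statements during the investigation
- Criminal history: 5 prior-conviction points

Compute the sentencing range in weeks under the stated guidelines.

276-312 weeks

Base offense level for mail fraud: 12.
S2 applies (level before this adjustment is 12 ≥ 4, so +5): 12 + 5 = 17.
S3 applies: 17 − 3 = 14.
S5 applies: 14 + 3 = 17.
S6 does not apply.
S7 applies: 17 + 2 = 19.
Level 19 exceeds the maximum of 18; capped at 18.
Final offense level: 18.
Criminal history: 5 prior points → Category 2 (5-10).
Level 18 falls in the 17-18 band.
Grid: Level 17-18 × Category 2 = 276-312 weeks.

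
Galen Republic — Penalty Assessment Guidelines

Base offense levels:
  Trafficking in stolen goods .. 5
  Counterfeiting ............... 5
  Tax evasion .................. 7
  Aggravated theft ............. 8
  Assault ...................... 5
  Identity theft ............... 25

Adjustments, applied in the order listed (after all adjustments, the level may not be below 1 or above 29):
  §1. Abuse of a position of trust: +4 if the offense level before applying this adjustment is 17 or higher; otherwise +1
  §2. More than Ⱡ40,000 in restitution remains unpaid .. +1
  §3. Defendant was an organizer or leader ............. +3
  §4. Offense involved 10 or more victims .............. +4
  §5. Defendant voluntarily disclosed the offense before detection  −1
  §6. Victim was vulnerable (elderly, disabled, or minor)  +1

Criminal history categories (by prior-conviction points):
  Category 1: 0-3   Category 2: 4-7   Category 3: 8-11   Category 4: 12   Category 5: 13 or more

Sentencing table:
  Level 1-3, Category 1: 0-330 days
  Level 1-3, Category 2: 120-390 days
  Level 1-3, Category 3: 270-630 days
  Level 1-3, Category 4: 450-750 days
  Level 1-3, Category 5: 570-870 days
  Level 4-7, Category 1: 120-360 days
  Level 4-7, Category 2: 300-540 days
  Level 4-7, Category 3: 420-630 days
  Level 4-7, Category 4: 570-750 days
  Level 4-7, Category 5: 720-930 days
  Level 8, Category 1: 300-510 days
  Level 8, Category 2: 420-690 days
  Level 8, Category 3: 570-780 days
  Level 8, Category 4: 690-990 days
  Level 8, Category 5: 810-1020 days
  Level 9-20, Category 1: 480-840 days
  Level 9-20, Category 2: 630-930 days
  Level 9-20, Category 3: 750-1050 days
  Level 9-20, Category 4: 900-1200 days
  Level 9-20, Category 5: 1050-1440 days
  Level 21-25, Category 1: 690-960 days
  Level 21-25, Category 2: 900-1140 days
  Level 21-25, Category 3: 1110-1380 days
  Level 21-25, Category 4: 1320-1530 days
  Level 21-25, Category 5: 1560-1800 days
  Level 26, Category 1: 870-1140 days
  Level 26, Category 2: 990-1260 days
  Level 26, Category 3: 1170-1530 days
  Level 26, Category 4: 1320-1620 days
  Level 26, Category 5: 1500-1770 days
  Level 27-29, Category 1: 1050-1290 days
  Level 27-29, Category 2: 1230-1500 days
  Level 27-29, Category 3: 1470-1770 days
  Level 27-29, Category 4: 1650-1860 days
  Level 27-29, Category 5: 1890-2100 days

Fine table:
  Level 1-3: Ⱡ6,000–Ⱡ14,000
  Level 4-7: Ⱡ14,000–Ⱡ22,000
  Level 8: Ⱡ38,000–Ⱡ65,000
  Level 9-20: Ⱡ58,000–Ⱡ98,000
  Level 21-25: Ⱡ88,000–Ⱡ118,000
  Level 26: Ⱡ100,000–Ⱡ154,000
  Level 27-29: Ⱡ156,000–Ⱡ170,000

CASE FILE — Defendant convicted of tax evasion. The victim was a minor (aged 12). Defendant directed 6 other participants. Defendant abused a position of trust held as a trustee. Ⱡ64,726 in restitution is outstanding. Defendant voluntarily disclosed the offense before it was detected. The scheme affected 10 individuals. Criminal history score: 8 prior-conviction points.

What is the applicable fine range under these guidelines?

Base offense level for tax evasion: 7.
§1 applies (level before this adjustment is 7 < 17, so +1): 7 + 1 = 8.
§2 applies: 8 + 1 = 9.
§3 applies: 9 + 3 = 12.
§4 applies: 12 + 4 = 16.
§5 applies: 16 − 1 = 15.
§6 applies: 15 + 1 = 16.
Final offense level: 16.
Level 16 falls in the 9-20 band.
Fine table: Level 9-20 → Ⱡ58,000–Ⱡ98,000.

Ⱡ58,000–Ⱡ98,000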